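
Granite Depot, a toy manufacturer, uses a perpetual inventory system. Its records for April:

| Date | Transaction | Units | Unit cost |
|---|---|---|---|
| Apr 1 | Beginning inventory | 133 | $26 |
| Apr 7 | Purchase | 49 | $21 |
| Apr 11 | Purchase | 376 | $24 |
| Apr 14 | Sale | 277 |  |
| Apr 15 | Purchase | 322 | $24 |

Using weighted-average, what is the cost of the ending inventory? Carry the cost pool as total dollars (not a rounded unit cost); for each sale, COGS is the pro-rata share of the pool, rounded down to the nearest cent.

After Apr 1: 133 on hand, pool $3,458.00 (≈ $26.0000 each)
After Apr 7: 182 on hand, pool $4,487.00 (≈ $24.6538 each)
After Apr 11: 558 on hand, pool $13,511.00 (≈ $24.2133 each)
Apr 14, sell 277: 277/558 × $13,511.00 → $6,707.07
After Apr 15: 603 on hand, pool $14,531.93 (≈ $24.0994 each)
Ending inventory (cost pool remaining) = $14,531.93

Ending inventory = $14,531.93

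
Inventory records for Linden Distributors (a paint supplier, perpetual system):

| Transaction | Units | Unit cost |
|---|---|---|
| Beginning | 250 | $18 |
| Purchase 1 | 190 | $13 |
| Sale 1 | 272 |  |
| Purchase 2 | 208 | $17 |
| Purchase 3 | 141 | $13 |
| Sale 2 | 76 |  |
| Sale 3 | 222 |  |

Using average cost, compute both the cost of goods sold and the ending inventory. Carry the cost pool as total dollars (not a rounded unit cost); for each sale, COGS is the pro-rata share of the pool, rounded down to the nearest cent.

COGS = $8,937.38; ending inventory = $3,401.62

After Beginning: 250 on hand, pool $4,500.00 (≈ $18.0000 each)
After Purchase 1: 440 on hand, pool $6,970.00 (≈ $15.8409 each)
Sale 1, sell 272: 272/440 × $6,970.00 → $4,308.72
After Purchase 2: 376 on hand, pool $6,197.28 (≈ $16.4821 each)
After Purchase 3: 517 on hand, pool $8,030.28 (≈ $15.5325 each)
Sale 2, sell 76: 76/517 × $8,030.28 → $1,180.46
Sale 3, sell 222: 222/441 × $6,849.82 → $3,448.20
Total COGS = $4,308.72 + $1,180.46 + $3,448.20 = $8,937.38
Ending inventory (cost pool remaining) = $3,401.62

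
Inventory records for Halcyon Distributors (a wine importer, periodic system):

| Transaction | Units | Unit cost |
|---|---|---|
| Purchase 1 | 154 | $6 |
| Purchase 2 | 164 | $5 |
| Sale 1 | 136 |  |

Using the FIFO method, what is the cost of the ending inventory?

Ending inventory = $928

Sale 1 (136) [FIFO — oldest first]: 136 @ $6 = $816
Ending inventory: 18 @ $6 + 164 @ $5 = $928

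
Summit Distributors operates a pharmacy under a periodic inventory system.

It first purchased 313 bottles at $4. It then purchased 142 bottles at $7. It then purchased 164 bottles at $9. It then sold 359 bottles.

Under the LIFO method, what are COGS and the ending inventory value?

COGS = $2,682; ending inventory = $1,040

Sale 1 (359) [LIFO — newest first]: 164 @ $9 + 142 @ $7 + 53 @ $4 = $2,682
Ending inventory: 260 @ $4 = $1,040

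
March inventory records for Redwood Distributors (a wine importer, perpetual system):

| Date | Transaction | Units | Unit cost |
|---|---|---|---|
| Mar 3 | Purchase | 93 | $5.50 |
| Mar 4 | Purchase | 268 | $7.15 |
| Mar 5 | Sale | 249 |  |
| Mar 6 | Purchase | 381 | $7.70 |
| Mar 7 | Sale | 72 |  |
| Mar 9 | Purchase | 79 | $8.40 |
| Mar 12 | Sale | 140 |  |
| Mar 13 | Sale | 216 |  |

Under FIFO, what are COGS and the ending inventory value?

COGS = $4,860.90; ending inventory = $1,164.10

Mar 5, 249 sold [FIFO — oldest first]: 93 @ $5.50 + 156 @ $7.15 = $1,626.90
Mar 7, 72 sold [FIFO — oldest first]: 72 @ $7.15 = $514.80
Mar 12, 140 sold [FIFO — oldest first]: 40 @ $7.15 + 100 @ $7.70 = $1,056.00
Mar 13, 216 sold [FIFO — oldest first]: 216 @ $7.70 = $1,663.20
Total COGS = $1,626.90 + $514.80 + $1,056.00 + $1,663.20 = $4,860.90
Ending inventory: 65 @ $7.70 + 79 @ $8.40 = $1,164.10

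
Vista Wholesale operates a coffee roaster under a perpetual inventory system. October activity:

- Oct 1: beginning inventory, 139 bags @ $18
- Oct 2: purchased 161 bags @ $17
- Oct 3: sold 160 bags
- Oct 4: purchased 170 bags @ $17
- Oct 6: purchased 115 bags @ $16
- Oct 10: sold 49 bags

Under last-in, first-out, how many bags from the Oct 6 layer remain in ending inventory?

66

Oct 3, 160 sold [LIFO — newest first]: 160 @ $17 = $2,720
Oct 10, 49 sold [LIFO — newest first]: 49 @ $16 = $784
Total COGS = $2,720 + $784 = $3,504
Ending inventory: 139 @ $18 + 1 @ $17 + 170 @ $17 + 66 @ $16 = $6,465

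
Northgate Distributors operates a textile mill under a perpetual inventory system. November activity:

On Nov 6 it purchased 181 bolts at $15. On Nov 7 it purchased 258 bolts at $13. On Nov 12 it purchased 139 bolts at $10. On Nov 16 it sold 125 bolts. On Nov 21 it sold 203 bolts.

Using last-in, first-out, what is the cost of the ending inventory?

Ending inventory = $3,612

Nov 16, 125 sold [LIFO — newest first]: 125 @ $10 = $1,250
Nov 21, 203 sold [LIFO — newest first]: 14 @ $10 + 189 @ $13 = $2,597
Total COGS = $1,250 + $2,597 = $3,847
Ending inventory: 181 @ $15 + 69 @ $13 = $3,612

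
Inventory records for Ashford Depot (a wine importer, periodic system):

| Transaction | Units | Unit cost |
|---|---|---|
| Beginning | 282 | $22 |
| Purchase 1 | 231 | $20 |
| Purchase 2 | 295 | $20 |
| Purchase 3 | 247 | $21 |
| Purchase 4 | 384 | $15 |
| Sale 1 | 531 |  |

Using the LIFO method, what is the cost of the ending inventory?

Ending inventory = $18,824

Sale 1 (531) [LIFO — newest first]: 384 @ $15 + 147 @ $21 = $8,847
Ending inventory: 282 @ $22 + 231 @ $20 + 295 @ $20 + 100 @ $21 = $18,824
Check: goods available $27,671 = COGS $8,847 + ending $18,824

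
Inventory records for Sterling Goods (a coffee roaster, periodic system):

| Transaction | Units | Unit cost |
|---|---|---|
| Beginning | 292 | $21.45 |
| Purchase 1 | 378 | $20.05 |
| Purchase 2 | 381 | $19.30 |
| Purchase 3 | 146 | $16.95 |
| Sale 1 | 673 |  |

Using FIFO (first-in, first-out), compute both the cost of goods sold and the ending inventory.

COGS = $13,900.20; ending inventory = $9,770.10

Sale 1 (673) [FIFO — oldest first]: 292 @ $21.45 + 378 @ $20.05 + 3 @ $19.30 = $13,900.20
Ending inventory: 378 @ $19.30 + 146 @ $16.95 = $9,770.10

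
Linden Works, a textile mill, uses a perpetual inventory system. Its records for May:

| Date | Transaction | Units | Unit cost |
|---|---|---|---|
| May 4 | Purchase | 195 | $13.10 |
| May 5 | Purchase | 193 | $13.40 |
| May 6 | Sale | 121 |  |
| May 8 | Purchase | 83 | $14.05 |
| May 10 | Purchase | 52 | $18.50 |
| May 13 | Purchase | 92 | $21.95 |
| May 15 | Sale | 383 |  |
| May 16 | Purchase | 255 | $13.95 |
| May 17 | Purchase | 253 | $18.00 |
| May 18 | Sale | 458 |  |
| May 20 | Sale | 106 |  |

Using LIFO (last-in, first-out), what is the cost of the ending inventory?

May 6, 121 sold [LIFO — newest first]: 121 @ $13.40 = $1,621.40
May 15, 383 sold [LIFO — newest first]: 92 @ $21.95 + 52 @ $18.50 + 83 @ $14.05 + 72 @ $13.40 + 84 @ $13.10 = $6,212.75
May 18, 458 sold [LIFO — newest first]: 253 @ $18.00 + 205 @ $13.95 = $7,413.75
May 20, 106 sold [LIFO — newest first]: 50 @ $13.95 + 56 @ $13.10 = $1,431.10
Total COGS = $1,621.40 + $6,212.75 + $7,413.75 + $1,431.10 = $16,679.00
Ending inventory: 55 @ $13.10 = $720.50

Ending inventory = $720.50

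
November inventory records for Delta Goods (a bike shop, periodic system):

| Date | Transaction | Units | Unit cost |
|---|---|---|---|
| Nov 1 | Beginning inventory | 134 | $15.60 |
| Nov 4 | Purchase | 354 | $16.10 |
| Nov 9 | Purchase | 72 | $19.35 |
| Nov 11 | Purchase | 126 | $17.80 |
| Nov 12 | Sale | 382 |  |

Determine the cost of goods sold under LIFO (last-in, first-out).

Nov 12, 382 sold [LIFO — newest first]: 126 @ $17.80 + 72 @ $19.35 + 184 @ $16.10 = $6,598.40
Ending inventory: 134 @ $15.60 + 170 @ $16.10 = $4,827.40

COGS = $6,598.40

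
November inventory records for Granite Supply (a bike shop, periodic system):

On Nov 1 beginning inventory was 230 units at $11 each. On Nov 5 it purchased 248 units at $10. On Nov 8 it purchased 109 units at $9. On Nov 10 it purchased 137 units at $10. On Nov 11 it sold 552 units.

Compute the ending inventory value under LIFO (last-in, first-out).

Nov 11, 552 sold [LIFO — newest first]: 137 @ $10 + 109 @ $9 + 248 @ $10 + 58 @ $11 = $5,469
Ending inventory: 172 @ $11 = $1,892
Check: goods available $7,361 = COGS $5,469 + ending $1,892

Ending inventory = $1,892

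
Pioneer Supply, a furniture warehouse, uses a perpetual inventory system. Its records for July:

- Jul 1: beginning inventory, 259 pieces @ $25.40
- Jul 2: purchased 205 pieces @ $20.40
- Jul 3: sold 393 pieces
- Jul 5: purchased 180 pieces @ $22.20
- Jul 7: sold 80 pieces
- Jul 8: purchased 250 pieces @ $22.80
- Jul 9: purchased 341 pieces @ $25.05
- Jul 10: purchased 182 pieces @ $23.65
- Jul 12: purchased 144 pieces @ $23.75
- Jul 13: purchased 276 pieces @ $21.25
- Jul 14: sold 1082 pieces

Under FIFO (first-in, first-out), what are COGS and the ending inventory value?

Jul 3, 393 sold [FIFO — oldest first]: 259 @ $25.40 + 134 @ $20.40 = $9,312.20
Jul 7, 80 sold [FIFO — oldest first]: 71 @ $20.40 + 9 @ $22.20 = $1,648.20
Jul 14, 1082 sold [FIFO — oldest first]: 171 @ $22.20 + 250 @ $22.80 + 341 @ $25.05 + 182 @ $23.65 + 138 @ $23.75 = $25,620.05
Total COGS = $9,312.20 + $1,648.20 + $25,620.05 = $36,580.45
Ending inventory: 6 @ $23.75 + 276 @ $21.25 = $6,007.50
Check: goods available $42,587.95 = COGS $36,580.45 + ending $6,007.50

COGS = $36,580.45; ending inventory = $6,007.50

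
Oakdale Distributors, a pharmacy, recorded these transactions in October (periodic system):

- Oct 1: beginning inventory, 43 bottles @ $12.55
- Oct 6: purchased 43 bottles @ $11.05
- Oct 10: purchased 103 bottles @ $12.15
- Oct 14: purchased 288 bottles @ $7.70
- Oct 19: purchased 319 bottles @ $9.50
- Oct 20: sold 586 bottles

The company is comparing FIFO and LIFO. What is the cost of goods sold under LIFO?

FIFO COGS: 43 @ $12.55 + 43 @ $11.05 + 103 @ $12.15 + 288 @ $7.70 + 109 @ $9.50 = $5,519.35
LIFO COGS: 319 @ $9.50 + 267 @ $7.70 = $5,086.40

COGS = $5,086.40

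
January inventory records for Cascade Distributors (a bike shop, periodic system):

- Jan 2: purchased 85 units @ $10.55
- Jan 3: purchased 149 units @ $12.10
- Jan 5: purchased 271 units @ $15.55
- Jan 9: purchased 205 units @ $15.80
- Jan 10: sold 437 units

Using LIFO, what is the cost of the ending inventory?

Ending inventory = $3,306.10

Jan 10, 437 sold [LIFO — newest first]: 205 @ $15.80 + 232 @ $15.55 = $6,846.60
Ending inventory: 85 @ $10.55 + 149 @ $12.10 + 39 @ $15.55 = $3,306.10
Check: goods available $10,152.70 = COGS $6,846.60 + ending $3,306.10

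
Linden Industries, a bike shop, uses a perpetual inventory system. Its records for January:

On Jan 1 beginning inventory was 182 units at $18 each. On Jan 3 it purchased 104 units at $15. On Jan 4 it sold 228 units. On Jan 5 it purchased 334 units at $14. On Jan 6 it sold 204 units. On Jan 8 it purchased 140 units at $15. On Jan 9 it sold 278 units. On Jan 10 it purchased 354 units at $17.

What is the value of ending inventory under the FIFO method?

Jan 4, 228 sold [FIFO — oldest first]: 182 @ $18 + 46 @ $15 = $3,966
Jan 6, 204 sold [FIFO — oldest first]: 58 @ $15 + 146 @ $14 = $2,914
Jan 9, 278 sold [FIFO — oldest first]: 188 @ $14 + 90 @ $15 = $3,982
Total COGS = $3,966 + $2,914 + $3,982 = $10,862
Ending inventory: 50 @ $15 + 354 @ $17 = $6,768

Ending inventory = $6,768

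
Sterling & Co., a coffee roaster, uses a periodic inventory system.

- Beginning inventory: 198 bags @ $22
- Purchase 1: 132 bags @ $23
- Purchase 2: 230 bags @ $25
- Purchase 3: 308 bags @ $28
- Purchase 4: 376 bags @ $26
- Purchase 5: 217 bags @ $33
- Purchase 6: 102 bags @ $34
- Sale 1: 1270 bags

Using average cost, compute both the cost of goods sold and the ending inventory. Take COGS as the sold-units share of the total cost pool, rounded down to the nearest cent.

Sale 1, sell 1270: 1270/1563 × $42,171.00 → $34,265.62
Ending inventory (cost pool remaining) = $7,905.38

COGS = $34,265.62; ending inventory = $7,905.38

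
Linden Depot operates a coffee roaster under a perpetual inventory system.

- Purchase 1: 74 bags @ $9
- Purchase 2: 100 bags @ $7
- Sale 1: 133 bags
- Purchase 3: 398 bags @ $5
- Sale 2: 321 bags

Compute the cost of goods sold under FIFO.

COGS = $2,766

Sale 1 (133) [FIFO — oldest first]: 74 @ $9 + 59 @ $7 = $1,079
Sale 2 (321) [FIFO — oldest first]: 41 @ $7 + 280 @ $5 = $1,687
Total COGS = $1,079 + $1,687 = $2,766
Ending inventory: 118 @ $5 = $590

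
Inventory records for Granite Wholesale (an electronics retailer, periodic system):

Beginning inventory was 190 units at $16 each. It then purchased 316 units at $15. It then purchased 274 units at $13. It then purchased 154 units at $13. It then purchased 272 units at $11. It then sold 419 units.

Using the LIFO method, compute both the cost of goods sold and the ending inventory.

Sale 1 (419) [LIFO — newest first]: 272 @ $11 + 147 @ $13 = $4,903
Ending inventory: 190 @ $16 + 316 @ $15 + 274 @ $13 + 7 @ $13 = $11,433

COGS = $4,903; ending inventory = $11,433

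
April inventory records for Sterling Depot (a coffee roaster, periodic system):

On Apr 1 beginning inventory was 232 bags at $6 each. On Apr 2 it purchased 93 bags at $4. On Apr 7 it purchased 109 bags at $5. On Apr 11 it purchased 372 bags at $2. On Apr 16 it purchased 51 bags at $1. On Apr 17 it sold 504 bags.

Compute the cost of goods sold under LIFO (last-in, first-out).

Apr 17, 504 sold [LIFO — newest first]: 51 @ $1 + 372 @ $2 + 81 @ $5 = $1,200
Ending inventory: 232 @ $6 + 93 @ $4 + 28 @ $5 = $1,904

COGS = $1,200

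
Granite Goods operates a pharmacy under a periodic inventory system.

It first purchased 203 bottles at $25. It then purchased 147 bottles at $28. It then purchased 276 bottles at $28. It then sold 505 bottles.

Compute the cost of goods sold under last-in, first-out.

Sale 1 (505) [LIFO — newest first]: 276 @ $28 + 147 @ $28 + 82 @ $25 = $13,894
Ending inventory: 121 @ $25 = $3,025

COGS = $13,894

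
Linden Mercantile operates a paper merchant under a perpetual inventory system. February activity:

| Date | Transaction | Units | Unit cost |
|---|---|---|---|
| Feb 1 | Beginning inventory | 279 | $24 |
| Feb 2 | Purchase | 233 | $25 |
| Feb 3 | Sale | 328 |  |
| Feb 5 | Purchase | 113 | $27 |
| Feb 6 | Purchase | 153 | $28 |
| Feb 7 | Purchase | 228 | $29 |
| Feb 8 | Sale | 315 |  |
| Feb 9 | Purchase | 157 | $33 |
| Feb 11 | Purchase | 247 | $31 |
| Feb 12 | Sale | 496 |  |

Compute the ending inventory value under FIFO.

Ending inventory = $8,449

Feb 3, 328 sold [FIFO — oldest first]: 279 @ $24 + 49 @ $25 = $7,921
Feb 8, 315 sold [FIFO — oldest first]: 184 @ $25 + 113 @ $27 + 18 @ $28 = $8,155
Feb 12, 496 sold [FIFO — oldest first]: 135 @ $28 + 228 @ $29 + 133 @ $33 = $14,781
Total COGS = $7,921 + $8,155 + $14,781 = $30,857
Ending inventory: 24 @ $33 + 247 @ $31 = $8,449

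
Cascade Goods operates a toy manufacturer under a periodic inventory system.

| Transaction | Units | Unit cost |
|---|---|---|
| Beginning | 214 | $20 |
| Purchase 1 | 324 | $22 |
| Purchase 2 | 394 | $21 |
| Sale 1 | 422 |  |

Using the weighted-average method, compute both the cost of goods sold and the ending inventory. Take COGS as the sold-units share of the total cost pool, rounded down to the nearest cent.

COGS = $8,911.80; ending inventory = $10,770.20

Sale 1, sell 422: 422/932 × $19,682.00 → $8,911.80
Ending inventory (cost pool remaining) = $10,770.20
Check: goods available $19,682.00 = COGS $8,911.80 + ending $10,770.20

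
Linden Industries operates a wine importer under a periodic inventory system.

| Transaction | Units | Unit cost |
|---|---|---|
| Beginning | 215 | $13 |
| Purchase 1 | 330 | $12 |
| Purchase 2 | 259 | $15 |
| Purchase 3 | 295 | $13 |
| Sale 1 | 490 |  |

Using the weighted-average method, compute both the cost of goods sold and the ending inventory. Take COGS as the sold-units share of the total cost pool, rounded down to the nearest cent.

Sale 1, sell 490: 490/1099 × $14,475.00 → $6,453.82
Ending inventory (cost pool remaining) = $8,021.18
Check: goods available $14,475.00 = COGS $6,453.82 + ending $8,021.18

COGS = $6,453.82; ending inventory = $8,021.18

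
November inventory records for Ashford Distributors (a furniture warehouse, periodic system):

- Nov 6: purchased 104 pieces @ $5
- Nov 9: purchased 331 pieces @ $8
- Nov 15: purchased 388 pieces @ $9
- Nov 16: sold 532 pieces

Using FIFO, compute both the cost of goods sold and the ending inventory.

COGS = $4,041; ending inventory = $2,619

Nov 16, 532 sold [FIFO — oldest first]: 104 @ $5 + 331 @ $8 + 97 @ $9 = $4,041
Ending inventory: 291 @ $9 = $2,619
Check: goods available $6,660 = COGS $4,041 + ending $2,619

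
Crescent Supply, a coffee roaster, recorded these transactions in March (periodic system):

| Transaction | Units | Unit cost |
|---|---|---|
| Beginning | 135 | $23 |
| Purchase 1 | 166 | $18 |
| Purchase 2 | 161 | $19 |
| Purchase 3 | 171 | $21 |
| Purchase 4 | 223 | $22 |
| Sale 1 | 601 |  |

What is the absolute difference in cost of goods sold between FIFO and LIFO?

$313

FIFO COGS: 135 @ $23 + 166 @ $18 + 161 @ $19 + 139 @ $21 = $12,071
LIFO COGS: 223 @ $22 + 171 @ $21 + 161 @ $19 + 46 @ $18 = $12,384
Difference = |$12,071 − $12,384| = $313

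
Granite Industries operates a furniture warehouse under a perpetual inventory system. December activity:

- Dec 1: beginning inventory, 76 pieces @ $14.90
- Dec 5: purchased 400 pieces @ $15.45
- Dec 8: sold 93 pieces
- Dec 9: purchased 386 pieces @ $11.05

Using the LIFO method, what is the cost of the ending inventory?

Dec 8, 93 sold [LIFO — newest first]: 93 @ $15.45 = $1,436.85
Ending inventory: 76 @ $14.90 + 307 @ $15.45 + 386 @ $11.05 = $10,140.85

Ending inventory = $10,140.85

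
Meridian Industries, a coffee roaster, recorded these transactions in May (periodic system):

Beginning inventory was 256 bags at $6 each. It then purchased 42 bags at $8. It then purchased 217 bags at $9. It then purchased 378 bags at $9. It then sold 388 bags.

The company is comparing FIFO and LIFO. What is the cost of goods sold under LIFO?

COGS = $3,492

FIFO COGS: 256 @ $6 + 42 @ $8 + 90 @ $9 = $2,682
LIFO COGS: 378 @ $9 + 10 @ $9 = $3,492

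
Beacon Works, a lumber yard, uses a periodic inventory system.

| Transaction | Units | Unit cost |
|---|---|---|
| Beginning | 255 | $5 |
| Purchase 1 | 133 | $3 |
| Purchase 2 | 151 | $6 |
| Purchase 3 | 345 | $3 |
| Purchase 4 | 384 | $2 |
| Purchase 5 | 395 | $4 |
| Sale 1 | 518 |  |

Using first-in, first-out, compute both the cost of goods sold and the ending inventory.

Sale 1 (518) [FIFO — oldest first]: 255 @ $5 + 133 @ $3 + 130 @ $6 = $2,454
Ending inventory: 21 @ $6 + 345 @ $3 + 384 @ $2 + 395 @ $4 = $3,509
Check: goods available $5,963 = COGS $2,454 + ending $3,509

COGS = $2,454; ending inventory = $3,509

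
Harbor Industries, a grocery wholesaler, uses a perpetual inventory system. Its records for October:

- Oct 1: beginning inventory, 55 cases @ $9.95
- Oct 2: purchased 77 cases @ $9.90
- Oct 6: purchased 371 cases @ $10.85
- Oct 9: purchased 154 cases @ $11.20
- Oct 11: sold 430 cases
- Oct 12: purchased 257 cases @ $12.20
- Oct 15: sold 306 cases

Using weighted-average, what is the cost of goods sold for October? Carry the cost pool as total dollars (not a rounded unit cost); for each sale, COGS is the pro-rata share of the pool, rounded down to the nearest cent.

COGS = $8,144.93

After Oct 1: 55 on hand, pool $547.25 (≈ $9.9500 each)
After Oct 2: 132 on hand, pool $1,309.55 (≈ $9.9208 each)
After Oct 6: 503 on hand, pool $5,334.90 (≈ $10.6062 each)
After Oct 9: 657 on hand, pool $7,059.70 (≈ $10.7454 each)
Oct 11, sell 430: 430/657 × $7,059.70 → $4,620.50
After Oct 12: 484 on hand, pool $5,574.60 (≈ $11.5178 each)
Oct 15, sell 306: 306/484 × $5,574.60 → $3,524.43
Total COGS = $4,620.50 + $3,524.43 = $8,144.93
Ending inventory (cost pool remaining) = $2,050.17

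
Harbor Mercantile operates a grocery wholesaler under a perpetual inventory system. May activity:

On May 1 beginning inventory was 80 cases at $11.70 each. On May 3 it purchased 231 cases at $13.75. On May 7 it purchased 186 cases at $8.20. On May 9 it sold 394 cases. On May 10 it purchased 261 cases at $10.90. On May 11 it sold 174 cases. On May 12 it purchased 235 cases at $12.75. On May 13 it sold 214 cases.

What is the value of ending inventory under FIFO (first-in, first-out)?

May 9, 394 sold [FIFO — oldest first]: 80 @ $11.70 + 231 @ $13.75 + 83 @ $8.20 = $4,792.85
May 11, 174 sold [FIFO — oldest first]: 103 @ $8.20 + 71 @ $10.90 = $1,618.50
May 13, 214 sold [FIFO — oldest first]: 190 @ $10.90 + 24 @ $12.75 = $2,377.00
Total COGS = $4,792.85 + $1,618.50 + $2,377.00 = $8,788.35
Ending inventory: 211 @ $12.75 = $2,690.25

Ending inventory = $2,690.25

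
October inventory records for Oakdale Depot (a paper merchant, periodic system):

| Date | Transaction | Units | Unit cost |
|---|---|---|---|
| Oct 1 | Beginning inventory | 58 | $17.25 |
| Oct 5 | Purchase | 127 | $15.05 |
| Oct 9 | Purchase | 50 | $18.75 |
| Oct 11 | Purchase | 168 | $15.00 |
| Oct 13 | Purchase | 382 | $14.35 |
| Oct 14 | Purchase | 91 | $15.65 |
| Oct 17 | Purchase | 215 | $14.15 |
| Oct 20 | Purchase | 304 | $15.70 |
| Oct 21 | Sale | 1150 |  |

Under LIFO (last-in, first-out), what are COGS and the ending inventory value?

COGS = $17,090.90; ending inventory = $3,999.35

Oct 21, 1150 sold [LIFO — newest first]: 304 @ $15.70 + 215 @ $14.15 + 91 @ $15.65 + 382 @ $14.35 + 158 @ $15.00 = $17,090.90
Ending inventory: 58 @ $17.25 + 127 @ $15.05 + 50 @ $18.75 + 10 @ $15.00 = $3,999.35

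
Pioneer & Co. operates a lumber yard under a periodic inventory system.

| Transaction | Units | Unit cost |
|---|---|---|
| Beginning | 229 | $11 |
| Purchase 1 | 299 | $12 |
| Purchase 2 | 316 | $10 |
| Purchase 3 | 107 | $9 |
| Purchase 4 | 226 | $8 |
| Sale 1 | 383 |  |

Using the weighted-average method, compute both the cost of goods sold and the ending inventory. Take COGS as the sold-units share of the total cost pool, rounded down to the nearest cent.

COGS = $3,917.20; ending inventory = $8,120.80

Sale 1, sell 383: 383/1177 × $12,038.00 → $3,917.20
Ending inventory (cost pool remaining) = $8,120.80
Check: goods available $12,038.00 = COGS $3,917.20 + ending $8,120.80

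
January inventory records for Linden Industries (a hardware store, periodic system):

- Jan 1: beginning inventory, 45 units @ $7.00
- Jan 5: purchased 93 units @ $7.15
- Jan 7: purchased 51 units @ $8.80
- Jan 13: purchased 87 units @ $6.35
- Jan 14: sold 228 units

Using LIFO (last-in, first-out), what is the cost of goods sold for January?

Jan 14, 228 sold [LIFO — newest first]: 87 @ $6.35 + 51 @ $8.80 + 90 @ $7.15 = $1,644.75
Ending inventory: 45 @ $7.00 + 3 @ $7.15 = $336.45
Check: goods available $1,981.20 = COGS $1,644.75 + ending $336.45

COGS = $1,644.75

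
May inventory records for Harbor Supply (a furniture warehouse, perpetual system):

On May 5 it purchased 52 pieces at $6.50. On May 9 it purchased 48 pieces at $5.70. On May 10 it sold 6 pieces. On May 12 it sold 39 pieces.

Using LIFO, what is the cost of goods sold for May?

COGS = $256.50

May 10, 6 sold [LIFO — newest first]: 6 @ $5.70 = $34.20
May 12, 39 sold [LIFO — newest first]: 39 @ $5.70 = $222.30
Total COGS = $34.20 + $222.30 = $256.50
Ending inventory: 52 @ $6.50 + 3 @ $5.70 = $355.10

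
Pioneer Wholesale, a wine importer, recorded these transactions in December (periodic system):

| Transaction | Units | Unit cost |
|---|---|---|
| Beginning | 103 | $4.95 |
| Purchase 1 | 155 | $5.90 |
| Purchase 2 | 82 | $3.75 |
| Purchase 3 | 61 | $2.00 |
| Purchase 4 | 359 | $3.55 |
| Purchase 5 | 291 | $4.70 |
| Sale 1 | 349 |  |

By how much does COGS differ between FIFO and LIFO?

FIFO COGS: 103 @ $4.95 + 155 @ $5.90 + 82 @ $3.75 + 9 @ $2.00 = $1,749.85
LIFO COGS: 291 @ $4.70 + 58 @ $3.55 = $1,573.60
Difference = |$1,749.85 − $1,573.60| = $176.25

$176.25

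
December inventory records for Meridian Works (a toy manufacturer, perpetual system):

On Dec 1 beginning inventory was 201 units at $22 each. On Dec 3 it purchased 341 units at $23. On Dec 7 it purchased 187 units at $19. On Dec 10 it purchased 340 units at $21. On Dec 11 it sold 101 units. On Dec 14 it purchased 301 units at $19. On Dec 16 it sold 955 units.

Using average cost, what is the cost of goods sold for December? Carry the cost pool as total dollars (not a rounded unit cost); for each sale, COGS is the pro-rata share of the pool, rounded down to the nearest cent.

COGS = $22,117.91

After Dec 1: 201 on hand, pool $4,422.00 (≈ $22.0000 each)
After Dec 3: 542 on hand, pool $12,265.00 (≈ $22.6292 each)
After Dec 7: 729 on hand, pool $15,818.00 (≈ $21.6982 each)
After Dec 10: 1069 on hand, pool $22,958.00 (≈ $21.4761 each)
Dec 11, sell 101: 101/1069 × $22,958.00 → $2,169.09
After Dec 14: 1269 on hand, pool $26,507.91 (≈ $20.8888 each)
Dec 16, sell 955: 955/1269 × $26,507.91 → $19,948.82
Total COGS = $2,169.09 + $19,948.82 = $22,117.91
Ending inventory (cost pool remaining) = $6,559.09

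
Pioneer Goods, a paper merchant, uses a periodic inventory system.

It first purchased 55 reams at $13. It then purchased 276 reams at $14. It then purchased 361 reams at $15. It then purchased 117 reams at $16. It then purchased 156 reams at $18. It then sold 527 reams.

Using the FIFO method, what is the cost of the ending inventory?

Ending inventory = $7,155

Sale 1 (527) [FIFO — oldest first]: 55 @ $13 + 276 @ $14 + 196 @ $15 = $7,519
Ending inventory: 165 @ $15 + 117 @ $16 + 156 @ $18 = $7,155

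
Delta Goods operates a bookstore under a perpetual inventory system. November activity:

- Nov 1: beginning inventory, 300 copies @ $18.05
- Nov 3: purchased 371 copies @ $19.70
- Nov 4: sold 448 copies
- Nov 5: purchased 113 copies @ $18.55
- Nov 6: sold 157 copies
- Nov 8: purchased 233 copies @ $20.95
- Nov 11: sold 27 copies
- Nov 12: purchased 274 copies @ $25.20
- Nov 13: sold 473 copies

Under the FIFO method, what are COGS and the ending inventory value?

COGS = $21,918.80; ending inventory = $4,687.20

Nov 4, 448 sold [FIFO — oldest first]: 300 @ $18.05 + 148 @ $19.70 = $8,330.60
Nov 6, 157 sold [FIFO — oldest first]: 157 @ $19.70 = $3,092.90
Nov 11, 27 sold [FIFO — oldest first]: 27 @ $19.70 = $531.90
Nov 13, 473 sold [FIFO — oldest first]: 39 @ $19.70 + 113 @ $18.55 + 233 @ $20.95 + 88 @ $25.20 = $9,963.40
Total COGS = $8,330.60 + $3,092.90 + $531.90 + $9,963.40 = $21,918.80
Ending inventory: 186 @ $25.20 = $4,687.20
Check: goods available $26,606.00 = COGS $21,918.80 + ending $4,687.20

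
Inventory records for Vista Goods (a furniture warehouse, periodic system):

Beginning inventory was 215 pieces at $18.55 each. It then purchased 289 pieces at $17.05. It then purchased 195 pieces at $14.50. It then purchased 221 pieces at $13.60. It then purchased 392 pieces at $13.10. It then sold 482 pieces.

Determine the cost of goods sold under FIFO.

Sale 1 (482) [FIFO — oldest first]: 215 @ $18.55 + 267 @ $17.05 = $8,540.60
Ending inventory: 22 @ $17.05 + 195 @ $14.50 + 221 @ $13.60 + 392 @ $13.10 = $11,343.40

COGS = $8,540.60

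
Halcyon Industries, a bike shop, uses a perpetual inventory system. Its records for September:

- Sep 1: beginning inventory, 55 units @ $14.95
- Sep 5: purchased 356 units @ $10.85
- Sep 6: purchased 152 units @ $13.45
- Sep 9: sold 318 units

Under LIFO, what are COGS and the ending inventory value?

COGS = $3,845.50; ending inventory = $2,883.75

Sep 9, 318 sold [LIFO — newest first]: 152 @ $13.45 + 166 @ $10.85 = $3,845.50
Ending inventory: 55 @ $14.95 + 190 @ $10.85 = $2,883.75
Check: goods available $6,729.25 = COGS $3,845.50 + ending $2,883.75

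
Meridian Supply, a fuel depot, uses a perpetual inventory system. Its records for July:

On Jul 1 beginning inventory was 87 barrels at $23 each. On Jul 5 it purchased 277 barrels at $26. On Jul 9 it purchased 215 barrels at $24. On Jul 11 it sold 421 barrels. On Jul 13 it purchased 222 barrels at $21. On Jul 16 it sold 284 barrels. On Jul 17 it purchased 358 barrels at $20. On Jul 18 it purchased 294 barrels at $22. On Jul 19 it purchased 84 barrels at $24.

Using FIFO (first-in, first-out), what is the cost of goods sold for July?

COGS = $17,009

Jul 11, 421 sold [FIFO — oldest first]: 87 @ $23 + 277 @ $26 + 57 @ $24 = $10,571
Jul 16, 284 sold [FIFO — oldest first]: 158 @ $24 + 126 @ $21 = $6,438
Total COGS = $10,571 + $6,438 = $17,009
Ending inventory: 96 @ $21 + 358 @ $20 + 294 @ $22 + 84 @ $24 = $17,660
Check: goods available $34,669 = COGS $17,009 + ending $17,660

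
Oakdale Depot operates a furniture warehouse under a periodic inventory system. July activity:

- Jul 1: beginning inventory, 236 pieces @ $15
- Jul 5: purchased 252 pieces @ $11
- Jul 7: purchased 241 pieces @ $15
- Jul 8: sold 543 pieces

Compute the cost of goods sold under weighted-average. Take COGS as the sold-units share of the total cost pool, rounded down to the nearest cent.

COGS = $7,394.18

Jul 8, sell 543: 543/729 × $9,927.00 → $7,394.18
Ending inventory (cost pool remaining) = $2,532.82
Check: goods available $9,927.00 = COGS $7,394.18 + ending $2,532.82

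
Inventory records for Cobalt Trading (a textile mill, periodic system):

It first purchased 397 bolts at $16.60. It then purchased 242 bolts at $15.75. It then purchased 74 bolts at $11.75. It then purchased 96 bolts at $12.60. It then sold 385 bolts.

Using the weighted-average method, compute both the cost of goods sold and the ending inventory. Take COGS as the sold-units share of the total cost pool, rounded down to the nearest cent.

Sale 1, sell 385: 385/809 × $12,480.80 → $5,939.56
Ending inventory (cost pool remaining) = $6,541.24

COGS = $5,939.56; ending inventory = $6,541.24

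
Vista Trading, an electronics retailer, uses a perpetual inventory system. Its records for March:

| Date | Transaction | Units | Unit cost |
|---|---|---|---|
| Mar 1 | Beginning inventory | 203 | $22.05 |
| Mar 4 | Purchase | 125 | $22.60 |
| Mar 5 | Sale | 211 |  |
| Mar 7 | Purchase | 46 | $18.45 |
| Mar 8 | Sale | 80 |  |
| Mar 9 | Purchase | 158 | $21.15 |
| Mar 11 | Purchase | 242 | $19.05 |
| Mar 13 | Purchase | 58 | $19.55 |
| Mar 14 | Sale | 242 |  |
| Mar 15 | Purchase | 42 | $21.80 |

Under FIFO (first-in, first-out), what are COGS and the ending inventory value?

COGS = $11,510.60; ending inventory = $6,640.55

Mar 5, 211 sold [FIFO — oldest first]: 203 @ $22.05 + 8 @ $22.60 = $4,656.95
Mar 8, 80 sold [FIFO — oldest first]: 80 @ $22.60 = $1,808.00
Mar 14, 242 sold [FIFO — oldest first]: 37 @ $22.60 + 46 @ $18.45 + 158 @ $21.15 + 1 @ $19.05 = $5,045.65
Total COGS = $4,656.95 + $1,808.00 + $5,045.65 = $11,510.60
Ending inventory: 241 @ $19.05 + 58 @ $19.55 + 42 @ $21.80 = $6,640.55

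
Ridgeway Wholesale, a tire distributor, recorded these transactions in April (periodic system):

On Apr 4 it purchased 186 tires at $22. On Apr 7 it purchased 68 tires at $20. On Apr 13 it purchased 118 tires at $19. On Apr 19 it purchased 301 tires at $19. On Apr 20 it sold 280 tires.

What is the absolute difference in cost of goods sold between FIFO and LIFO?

FIFO COGS: 186 @ $22 + 68 @ $20 + 26 @ $19 = $5,946
LIFO COGS: 280 @ $19 = $5,320
Difference = |$5,946 − $5,320| = $626

$626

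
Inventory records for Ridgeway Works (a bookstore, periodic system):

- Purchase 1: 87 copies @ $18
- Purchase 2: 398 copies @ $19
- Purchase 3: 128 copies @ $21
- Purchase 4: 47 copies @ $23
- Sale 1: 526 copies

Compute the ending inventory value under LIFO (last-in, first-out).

Sale 1 (526) [LIFO — newest first]: 47 @ $23 + 128 @ $21 + 351 @ $19 = $10,438
Ending inventory: 87 @ $18 + 47 @ $19 = $2,459
Check: goods available $12,897 = COGS $10,438 + ending $2,459

Ending inventory = $2,459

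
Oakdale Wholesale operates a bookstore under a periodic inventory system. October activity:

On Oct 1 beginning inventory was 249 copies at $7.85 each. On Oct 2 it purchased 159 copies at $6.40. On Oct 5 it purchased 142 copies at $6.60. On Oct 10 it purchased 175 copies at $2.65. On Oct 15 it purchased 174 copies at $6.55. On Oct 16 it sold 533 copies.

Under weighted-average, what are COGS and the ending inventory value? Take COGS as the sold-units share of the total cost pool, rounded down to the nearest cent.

COGS = $3,268.49; ending inventory = $2,244.41

Oct 16, sell 533: 533/899 × $5,512.90 → $3,268.49
Ending inventory (cost pool remaining) = $2,244.41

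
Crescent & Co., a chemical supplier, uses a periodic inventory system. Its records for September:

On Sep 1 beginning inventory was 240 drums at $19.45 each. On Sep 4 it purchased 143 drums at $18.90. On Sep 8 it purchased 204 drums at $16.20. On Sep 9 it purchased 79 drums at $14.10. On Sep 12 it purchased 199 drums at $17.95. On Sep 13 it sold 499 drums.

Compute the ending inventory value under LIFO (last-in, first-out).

Ending inventory = $7,049.40

Sep 13, 499 sold [LIFO — newest first]: 199 @ $17.95 + 79 @ $14.10 + 204 @ $16.20 + 17 @ $18.90 = $8,312.05
Ending inventory: 240 @ $19.45 + 126 @ $18.90 = $7,049.40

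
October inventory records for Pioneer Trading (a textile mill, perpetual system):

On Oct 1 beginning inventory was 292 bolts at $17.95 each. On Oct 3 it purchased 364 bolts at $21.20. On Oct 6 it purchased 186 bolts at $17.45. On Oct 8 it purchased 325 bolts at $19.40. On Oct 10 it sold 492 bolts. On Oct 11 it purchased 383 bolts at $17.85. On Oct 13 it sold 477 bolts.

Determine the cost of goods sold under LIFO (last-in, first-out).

Oct 10, 492 sold [LIFO — newest first]: 325 @ $19.40 + 167 @ $17.45 = $9,219.15
Oct 13, 477 sold [LIFO — newest first]: 383 @ $17.85 + 19 @ $17.45 + 75 @ $21.20 = $8,758.10
Total COGS = $9,219.15 + $8,758.10 = $17,977.25
Ending inventory: 292 @ $17.95 + 289 @ $21.20 = $11,368.20
Check: goods available $29,345.45 = COGS $17,977.25 + ending $11,368.20

COGS = $17,977.25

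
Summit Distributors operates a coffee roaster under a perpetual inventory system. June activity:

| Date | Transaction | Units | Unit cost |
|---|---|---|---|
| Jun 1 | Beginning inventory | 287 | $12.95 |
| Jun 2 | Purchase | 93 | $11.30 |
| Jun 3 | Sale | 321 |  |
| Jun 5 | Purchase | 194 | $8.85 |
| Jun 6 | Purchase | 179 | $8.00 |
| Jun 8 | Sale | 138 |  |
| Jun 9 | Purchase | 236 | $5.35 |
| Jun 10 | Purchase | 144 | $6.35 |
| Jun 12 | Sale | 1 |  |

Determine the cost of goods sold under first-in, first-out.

Jun 3, 321 sold [FIFO — oldest first]: 287 @ $12.95 + 34 @ $11.30 = $4,100.85
Jun 8, 138 sold [FIFO — oldest first]: 59 @ $11.30 + 79 @ $8.85 = $1,365.85
Jun 12, 1 sold [FIFO — oldest first]: 1 @ $8.85 = $8.85
Total COGS = $4,100.85 + $1,365.85 + $8.85 = $5,475.55
Ending inventory: 114 @ $8.85 + 179 @ $8.00 + 236 @ $5.35 + 144 @ $6.35 = $4,617.90

COGS = $5,475.55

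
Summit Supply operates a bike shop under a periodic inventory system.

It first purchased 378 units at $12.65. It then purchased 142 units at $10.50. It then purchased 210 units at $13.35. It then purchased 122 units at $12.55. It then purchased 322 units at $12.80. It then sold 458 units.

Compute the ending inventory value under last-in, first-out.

Sale 1 (458) [LIFO — newest first]: 322 @ $12.80 + 122 @ $12.55 + 14 @ $13.35 = $5,839.60
Ending inventory: 378 @ $12.65 + 142 @ $10.50 + 196 @ $13.35 = $8,889.30

Ending inventory = $8,889.30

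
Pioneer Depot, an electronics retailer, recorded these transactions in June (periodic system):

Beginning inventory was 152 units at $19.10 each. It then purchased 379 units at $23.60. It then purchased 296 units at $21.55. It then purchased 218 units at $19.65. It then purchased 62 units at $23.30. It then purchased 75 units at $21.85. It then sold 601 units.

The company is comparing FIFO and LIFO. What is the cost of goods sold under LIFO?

FIFO COGS: 152 @ $19.10 + 379 @ $23.60 + 70 @ $21.55 = $13,356.10
LIFO COGS: 75 @ $21.85 + 62 @ $23.30 + 218 @ $19.65 + 246 @ $21.55 = $12,668.35

COGS = $12,668.35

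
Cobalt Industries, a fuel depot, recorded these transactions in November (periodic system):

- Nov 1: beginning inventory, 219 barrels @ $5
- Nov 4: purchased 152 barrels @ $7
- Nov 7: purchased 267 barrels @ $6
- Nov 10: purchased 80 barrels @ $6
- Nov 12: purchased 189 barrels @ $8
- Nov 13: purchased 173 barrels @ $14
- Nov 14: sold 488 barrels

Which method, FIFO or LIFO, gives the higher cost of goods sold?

FIFO COGS: 219 @ $5 + 152 @ $7 + 117 @ $6 = $2,861
LIFO COGS: 173 @ $14 + 189 @ $8 + 80 @ $6 + 46 @ $6 = $4,690

LIFO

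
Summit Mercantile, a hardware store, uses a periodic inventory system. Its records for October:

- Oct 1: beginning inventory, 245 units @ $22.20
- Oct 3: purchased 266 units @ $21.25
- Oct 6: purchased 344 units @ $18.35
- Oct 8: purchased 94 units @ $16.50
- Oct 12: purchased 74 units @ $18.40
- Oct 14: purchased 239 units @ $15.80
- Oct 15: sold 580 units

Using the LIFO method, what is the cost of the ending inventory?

Ending inventory = $14,229.35

Oct 15, 580 sold [LIFO — newest first]: 239 @ $15.80 + 74 @ $18.40 + 94 @ $16.50 + 173 @ $18.35 = $9,863.35
Ending inventory: 245 @ $22.20 + 266 @ $21.25 + 171 @ $18.35 = $14,229.35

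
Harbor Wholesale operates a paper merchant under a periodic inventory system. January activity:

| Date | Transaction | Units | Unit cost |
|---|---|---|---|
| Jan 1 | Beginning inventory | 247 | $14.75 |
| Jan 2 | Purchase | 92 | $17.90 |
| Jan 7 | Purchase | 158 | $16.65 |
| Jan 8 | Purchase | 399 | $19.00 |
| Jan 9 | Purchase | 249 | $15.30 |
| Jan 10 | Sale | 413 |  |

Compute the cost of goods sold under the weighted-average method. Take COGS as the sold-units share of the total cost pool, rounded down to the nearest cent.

COGS = $6,965.61

Jan 10, sell 413: 413/1145 × $19,311.45 → $6,965.61
Ending inventory (cost pool remaining) = $12,345.84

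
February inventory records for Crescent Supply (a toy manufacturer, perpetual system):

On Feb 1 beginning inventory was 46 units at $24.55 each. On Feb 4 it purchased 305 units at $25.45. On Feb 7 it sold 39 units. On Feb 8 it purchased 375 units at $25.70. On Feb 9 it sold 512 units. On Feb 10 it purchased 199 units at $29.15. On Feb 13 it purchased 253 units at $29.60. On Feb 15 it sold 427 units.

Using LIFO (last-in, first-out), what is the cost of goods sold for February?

Feb 7, 39 sold [LIFO — newest first]: 39 @ $25.45 = $992.55
Feb 9, 512 sold [LIFO — newest first]: 375 @ $25.70 + 137 @ $25.45 = $13,124.15
Feb 15, 427 sold [LIFO — newest first]: 253 @ $29.60 + 174 @ $29.15 = $12,560.90
Total COGS = $992.55 + $13,124.15 + $12,560.90 = $26,677.60
Ending inventory: 46 @ $24.55 + 129 @ $25.45 + 25 @ $29.15 = $5,141.10

COGS = $26,677.60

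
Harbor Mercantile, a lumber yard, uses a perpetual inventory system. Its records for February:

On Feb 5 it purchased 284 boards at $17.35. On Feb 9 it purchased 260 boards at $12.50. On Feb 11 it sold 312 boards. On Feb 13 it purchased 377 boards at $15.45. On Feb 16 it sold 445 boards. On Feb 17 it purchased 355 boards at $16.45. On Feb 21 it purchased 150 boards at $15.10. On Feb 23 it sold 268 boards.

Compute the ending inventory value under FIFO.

Ending inventory = $6,393.95

Feb 11, 312 sold [FIFO — oldest first]: 284 @ $17.35 + 28 @ $12.50 = $5,277.40
Feb 16, 445 sold [FIFO — oldest first]: 232 @ $12.50 + 213 @ $15.45 = $6,190.85
Feb 23, 268 sold [FIFO — oldest first]: 164 @ $15.45 + 104 @ $16.45 = $4,244.60
Total COGS = $5,277.40 + $6,190.85 + $4,244.60 = $15,712.85
Ending inventory: 251 @ $16.45 + 150 @ $15.10 = $6,393.95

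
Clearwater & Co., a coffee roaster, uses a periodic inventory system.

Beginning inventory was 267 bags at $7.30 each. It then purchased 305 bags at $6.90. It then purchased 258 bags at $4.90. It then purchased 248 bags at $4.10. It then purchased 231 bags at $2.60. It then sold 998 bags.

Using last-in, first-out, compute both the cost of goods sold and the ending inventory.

Sale 1 (998) [LIFO — newest first]: 231 @ $2.60 + 248 @ $4.10 + 258 @ $4.90 + 261 @ $6.90 = $4,682.50
Ending inventory: 267 @ $7.30 + 44 @ $6.90 = $2,252.70
Check: goods available $6,935.20 = COGS $4,682.50 + ending $2,252.70

COGS = $4,682.50; ending inventory = $2,252.70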